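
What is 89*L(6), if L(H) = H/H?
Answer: 89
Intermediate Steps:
L(H) = 1
89*L(6) = 89*1 = 89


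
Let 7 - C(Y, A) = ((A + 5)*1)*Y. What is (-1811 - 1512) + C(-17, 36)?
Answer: -2619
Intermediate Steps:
C(Y, A) = 7 - Y*(5 + A) (C(Y, A) = 7 - (A + 5)*1*Y = 7 - (5 + A)*1*Y = 7 - (5 + A)*Y = 7 - Y*(5 + A))
(-1811 - 1512) + C(-17, 36) = (-1811 - 1512) + (7 - 5*(-17) - 1*36*(-17)) = -3323 + (7 + 85 + 612) = -3323 + 704 = -2619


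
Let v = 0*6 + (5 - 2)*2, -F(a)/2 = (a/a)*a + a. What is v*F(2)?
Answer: -48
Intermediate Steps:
F(a) = -4*a (F(a) = -2*((a/a)*a + a) = -2*(1*a + a) = -2*(a + a) = -4*a)
v = 6 (v = 0 + 3*2 = 0 + 6 = 6)
v*F(2) = 6*(-4*2) = 6*(-8) = -48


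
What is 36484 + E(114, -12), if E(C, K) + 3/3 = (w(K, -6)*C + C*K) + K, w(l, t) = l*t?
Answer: 43311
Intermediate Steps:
E(C, K) = -1 + K - 5*C*K (E(C, K) = -1 + (((K*(-6))*C + C*K) + K) = -1 + (((-6*K)*C + C*K) + K) = -1 + ((-6*C*K + C*K) + K) = -1 + (-5*C*K + K) = -1 + (K - 5*C*K) = -1 + K - 5*C*K)
36484 + E(114, -12) = 36484 + (-1 - 12 - 5*114*(-12)) = 36484 + (-1 - 12 + 6840) = 36484 + 6827 = 43311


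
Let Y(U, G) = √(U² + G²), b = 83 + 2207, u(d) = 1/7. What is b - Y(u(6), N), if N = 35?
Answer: 2290 - √60026/7 ≈ 2255.0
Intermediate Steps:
u(d) = ⅐
b = 2290
Y(U, G) = √(G² + U²)
b - Y(u(6), N) = 2290 - √(35² + (⅐)²) = 2290 - √(1225 + 1/49) = 2290 - √(60026/49) = 2290 - √60026/7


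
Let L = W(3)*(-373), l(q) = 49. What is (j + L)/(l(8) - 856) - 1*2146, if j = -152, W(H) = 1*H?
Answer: -1730551/807 ≈ -2144.4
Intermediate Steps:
W(H) = H
L = -1119 (L = 3*(-373) = -1119)
(j + L)/(l(8) - 856) - 1*2146 = (-152 - 1119)/(49 - 856) - 1*2146 = -1271/(-807) - 2146 = -1271*(-1/807) - 2146 = 1271/807 - 2146 = -1730551/807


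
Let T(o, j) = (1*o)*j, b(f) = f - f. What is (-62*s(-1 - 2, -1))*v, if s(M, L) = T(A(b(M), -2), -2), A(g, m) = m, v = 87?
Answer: -21576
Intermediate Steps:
b(f) = 0
T(o, j) = j*o (T(o, j) = o*j = j*o)
s(M, L) = 4 (s(M, L) = -2*(-2) = 4)
(-62*s(-1 - 2, -1))*v = -62*4*87 = -248*87 = -21576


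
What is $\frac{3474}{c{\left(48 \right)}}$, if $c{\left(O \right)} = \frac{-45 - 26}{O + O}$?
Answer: $- \frac{333504}{71} \approx -4697.2$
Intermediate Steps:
$c{\left(O \right)} = - \frac{71}{2 O}$
$\frac{3474}{c{\left(48 \right)}} = \frac{3474}{\left(- \frac{71}{2}\right) \frac{1}{48}} = \frac{3474}{- \frac{71}{96}} = 3474 \left(- \frac{96}{71}\right) = - \frac{333504}{71}$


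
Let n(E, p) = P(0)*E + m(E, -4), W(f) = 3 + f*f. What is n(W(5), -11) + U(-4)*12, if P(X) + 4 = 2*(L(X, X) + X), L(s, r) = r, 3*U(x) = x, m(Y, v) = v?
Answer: -132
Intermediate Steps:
U(x) = x/3
W(f) = 3 + f**2
P(X) = -4 + 4*X (P(X) = -4 + 2*(X + X) = -4 + 2*(2*X) = -4 + 4*X)
n(E, p) = -4 - 4*E (n(E, p) = (-4 + 4*0)*E - 4 = (-4 + 0)*E - 4 = -4*E - 4 = -4 - 4*E)
n(W(5), -11) + U(-4)*12 = (-4 - 4*(3 + 5**2)) + ((1/3)*(-4))*12 = (-4 - 4*(3 + 25)) - 4/3*12 = (-4 - 4*28) - 16 = (-4 - 112) - 16 = -116 - 16 = -132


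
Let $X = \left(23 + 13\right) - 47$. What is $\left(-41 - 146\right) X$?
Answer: $2057$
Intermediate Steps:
$X = -11$ ($X = 36 - 47 = -11$)
$\left(-41 - 146\right) X = \left(-41 - 146\right) \left(-11\right) = \left(-187\right) \left(-11\right) = 2057$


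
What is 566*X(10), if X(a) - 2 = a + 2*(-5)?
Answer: 1132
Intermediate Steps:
X(a) = -8 + a (X(a) = 2 + (a + 2*(-5)) = 2 + (a - 10) = 2 + (-10 + a) = -8 + a)
566*X(10) = 566*(-8 + 10) = 566*2 = 1132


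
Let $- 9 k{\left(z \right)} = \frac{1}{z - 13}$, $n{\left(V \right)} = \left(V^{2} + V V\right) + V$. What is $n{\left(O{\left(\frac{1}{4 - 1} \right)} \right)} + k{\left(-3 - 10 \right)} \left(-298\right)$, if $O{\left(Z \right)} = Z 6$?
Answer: $\frac{1021}{117} \approx 8.7265$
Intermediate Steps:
$O{\left(Z \right)} = 6 Z$
$n{\left(V \right)} = V + 2 V^{2}$ ($n{\left(V \right)} = \left(V^{2} + V^{2}\right) + V = 2 V^{2} + V = V + 2 V^{2}$)
$k{\left(z \right)} = - \frac{1}{9 \left(-13 + z\right)}$ ($k{\left(z \right)} = - \frac{1}{9 \left(z - 13\right)} = - \frac{1}{9 \left(-13 + z\right)}$)
$n{\left(O{\left(\frac{1}{4 - 1} \right)} \right)} + k{\left(-3 - 10 \right)} \left(-298\right) = \frac{6}{4 - 1} \left(1 + 2 \frac{6}{4 - 1}\right) + - \frac{1}{-117 + 9 \left(-3 - 10\right)} \left(-298\right) = \frac{6}{3} \left(1 + 2 \cdot \frac{6}{3}\right) + - \frac{1}{-117 + 9 \left(-13\right)} \left(-298\right) = 6 \cdot \frac{1}{3} \left(1 + 2 \cdot 6 \cdot \frac{1}{3}\right) + - \frac{1}{-117 - 117} \left(-298\right) = 2 \left(1 + 2 \cdot 2\right) + - \frac{1}{-234} \left(-298\right) = 2 \left(1 + 4\right) + \left(-1\right) \left(- \frac{1}{234}\right) \left(-298\right) = 2 \cdot 5 + \frac{1}{234} \left(-298\right) = 10 - \frac{149}{117} = \frac{1021}{117}$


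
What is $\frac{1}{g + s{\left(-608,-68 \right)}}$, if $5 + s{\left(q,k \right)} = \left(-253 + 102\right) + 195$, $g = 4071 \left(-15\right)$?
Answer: $- \frac{1}{61026} \approx -1.6386 \cdot 10^{-5}$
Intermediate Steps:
$g = -61065$
$s{\left(q,k \right)} = 39$ ($s{\left(q,k \right)} = -5 + \left(\left(-253 + 102\right) + 195\right) = -5 + \left(-151 + 195\right) = -5 + 44 = 39$)
$\frac{1}{g + s{\left(-608,-68 \right)}} = \frac{1}{-61065 + 39} = \frac{1}{-61026} = - \frac{1}{61026}$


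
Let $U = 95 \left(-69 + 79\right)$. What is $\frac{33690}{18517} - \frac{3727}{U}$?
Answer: $- \frac{37007359}{17591150} \approx -2.1037$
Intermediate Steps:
$U = 950$ ($U = 95 \cdot 10 = 950$)
$\frac{33690}{18517} - \frac{3727}{U} = \frac{33690}{18517} - \frac{3727}{950} = - \frac{37007359}{17591150}$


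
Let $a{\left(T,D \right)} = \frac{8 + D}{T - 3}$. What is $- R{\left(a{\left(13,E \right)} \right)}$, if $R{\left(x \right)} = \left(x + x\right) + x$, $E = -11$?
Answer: $\frac{9}{10} \approx 0.9$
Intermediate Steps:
$a{\left(T,D \right)} = \frac{8 + D}{-3 + T}$
$R{\left(x \right)} = 3 x$ ($R{\left(x \right)} = 2 x + x = 3 x$)
$- R{\left(a{\left(13,E \right)} \right)} = - 3 \frac{8 - 11}{-3 + 13} = - 3 \cdot \frac{1}{10} \left(-3\right) = - \frac{3 \left(-3\right)}{10} = \left(-1\right) \left(- \frac{9}{10}\right) = \frac{9}{10}$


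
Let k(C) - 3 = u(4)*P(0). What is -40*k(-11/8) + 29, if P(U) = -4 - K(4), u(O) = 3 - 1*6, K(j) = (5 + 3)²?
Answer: -8251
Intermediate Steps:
K(j) = 64 (K(j) = 8² = 64)
u(O) = -3 (u(O) = 3 - 6 = -3)
P(U) = -68 (P(U) = -4 - 1*64 = -4 - 64 = -68)
k(C) = 207 (k(C) = 3 - 3*(-68) = 3 + 204 = 207)
-40*k(-11/8) + 29 = -40*207 + 29 = -8280 + 29 = -8251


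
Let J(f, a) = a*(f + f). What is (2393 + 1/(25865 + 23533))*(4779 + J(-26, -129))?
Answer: 452623850035/16466 ≈ 2.7488e+7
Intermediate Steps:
J(f, a) = 2*a*f (J(f, a) = a*(2*f) = 2*a*f)
(2393 + 1/(25865 + 23533))*(4779 + J(-26, -129)) = (2393 + 1/(25865 + 23533))*(4779 + 2*(-129)*(-26)) = (2393 + 1/49398)*(4779 + 6708) = (2393 + 1/49398)*11487 = (118209415/49398)*11487 = 452623850035/16466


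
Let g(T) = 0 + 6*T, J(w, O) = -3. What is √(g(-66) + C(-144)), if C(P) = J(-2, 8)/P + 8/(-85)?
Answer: I*√412074645/1020 ≈ 19.902*I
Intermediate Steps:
g(T) = 6*T
C(P) = -8/85 - 3/P (C(P) = -3/P + 8/(-85) = -3/P + 8*(-1/85) = -3/P - 8/85 = -8/85 - 3/P)
√(g(-66) + C(-144)) = √(6*(-66) + (-8/85 - 3/(-144))) = √(-396 + (-8/85 - 3*(-1/144))) = √(-396 + (-8/85 + 1/48)) = √(-396 - 299/4080) = √(-1615979/4080) = I*√412074645/1020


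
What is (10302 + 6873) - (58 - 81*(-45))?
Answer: 13472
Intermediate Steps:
(10302 + 6873) - (58 - 81*(-45)) = 17175 - (58 + 3645) = 17175 - 1*3703 = 17175 - 3703 = 13472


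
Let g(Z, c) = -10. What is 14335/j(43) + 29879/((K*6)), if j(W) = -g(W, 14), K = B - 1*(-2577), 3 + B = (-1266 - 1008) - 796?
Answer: 4236217/2976 ≈ 1423.5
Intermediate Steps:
B = -3073 (B = -3 + ((-1266 - 1008) - 796) = -3 + (-2274 - 796) = -3 - 3070 = -3073)
K = -496 (K = -3073 - 1*(-2577) = -3073 + 2577 = -496)
j(W) = 10 (j(W) = -1*(-10) = 10)
14335/j(43) + 29879/((K*6)) = 14335/10 + 29879/((-496*6)) = 14335*(⅒) + 29879/(-2976) = 2867/2 + 29879*(-1/2976) = 2867/2 - 29879/2976 = 4236217/2976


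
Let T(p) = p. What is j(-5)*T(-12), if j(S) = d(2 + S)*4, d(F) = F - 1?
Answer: 192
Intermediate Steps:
d(F) = -1 + F
j(S) = 4 + 4*S (j(S) = (-1 + (2 + S))*4 = (1 + S)*4 = 4 + 4*S)
j(-5)*T(-12) = (4 + 4*(-5))*(-12) = (4 - 20)*(-12) = -16*(-12) = 192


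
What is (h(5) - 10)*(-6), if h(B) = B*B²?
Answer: -690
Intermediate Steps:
h(B) = B³
(h(5) - 10)*(-6) = (5³ - 10)*(-6) = (125 - 10)*(-6) = 115*(-6) = -690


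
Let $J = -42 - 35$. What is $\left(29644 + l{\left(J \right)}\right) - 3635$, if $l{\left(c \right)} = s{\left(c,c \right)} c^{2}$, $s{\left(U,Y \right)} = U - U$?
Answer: $26009$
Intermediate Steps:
$J = -77$ ($J = -42 - 35 = -77$)
$s{\left(U,Y \right)} = 0$
$l{\left(c \right)} = 0$ ($l{\left(c \right)} = 0 c^{2} = 0$)
$\left(29644 + l{\left(J \right)}\right) - 3635 = \left(29644 + 0\right) - 3635 = 29644 - 3635 = 26009$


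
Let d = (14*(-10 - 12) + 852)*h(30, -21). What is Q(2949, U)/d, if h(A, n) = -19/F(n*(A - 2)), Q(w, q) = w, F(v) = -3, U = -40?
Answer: 8847/10336 ≈ 0.85594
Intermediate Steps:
h(A, n) = 19/3 (h(A, n) = -19/(-3) = -19*(-⅓) = 19/3)
d = 10336/3 (d = (14*(-10 - 12) + 852)*(19/3) = (14*(-22) + 852)*(19/3) = (-308 + 852)*(19/3) = 544*(19/3) = 10336/3 ≈ 3445.3)
Q(2949, U)/d = 2949/(10336/3) = 2949*(3/10336) = 8847/10336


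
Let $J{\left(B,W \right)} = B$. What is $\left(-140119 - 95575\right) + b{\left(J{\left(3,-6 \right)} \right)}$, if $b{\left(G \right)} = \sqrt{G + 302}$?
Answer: $-235694 + \sqrt{305} \approx -2.3568 \cdot 10^{5}$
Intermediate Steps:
$b{\left(G \right)} = \sqrt{302 + G}$
$\left(-140119 - 95575\right) + b{\left(J{\left(3,-6 \right)} \right)} = \left(-140119 - 95575\right) + \sqrt{302 + 3} = -235694 + \sqrt{305}$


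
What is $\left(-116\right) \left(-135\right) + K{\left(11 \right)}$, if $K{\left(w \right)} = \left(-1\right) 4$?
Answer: $15656$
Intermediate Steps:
$K{\left(w \right)} = -4$
$\left(-116\right) \left(-135\right) + K{\left(11 \right)} = \left(-116\right) \left(-135\right) - 4 = 15660 - 4 = 15656$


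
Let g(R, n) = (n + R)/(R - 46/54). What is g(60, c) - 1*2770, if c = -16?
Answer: -4422502/1597 ≈ -2769.3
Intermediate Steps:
g(R, n) = (R + n)/(-23/27 + R) (g(R, n) = (R + n)/(R - 46*1/54) = (R + n)/(R - 23/27) = (R + n)/(-23/27 + R))
g(60, c) - 1*2770 = 27*(60 - 16)/(-23 + 27*60) - 1*2770 = 27*44/(-23 + 1620) - 2770 = 27*44/1597 - 2770 = 27*(1/1597)*44 - 2770 = 1188/1597 - 2770 = -4422502/1597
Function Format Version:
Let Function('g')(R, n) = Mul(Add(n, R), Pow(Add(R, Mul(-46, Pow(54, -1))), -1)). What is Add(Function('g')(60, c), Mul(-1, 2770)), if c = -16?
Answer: Rational(-4422502, 1597) ≈ -2769.3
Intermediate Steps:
Function('g')(R, n) = Mul(Pow(Add(Rational(-23, 27), R), -1), Add(R, n)) (Function('g')(R, n) = Mul(Add(R, n), Pow(Add(R, Mul(-46, Rational(1, 54))), -1)) = Mul(Add(R, n), Pow(Add(R, Rational(-23, 27)), -1)) = Mul(Add(R, n), Pow(Add(Rational(-23, 27), R), -1)) = Mul(Pow(Add(Rational(-23, 27), R), -1), Add(R, n)))
Add(Function('g')(60, c), Mul(-1, 2770)) = Add(Mul(27, Pow(Add(-23, Mul(27, 60)), -1), Add(60, -16)), Mul(-1, 2770)) = Add(Mul(27, Pow(Add(-23, 1620), -1), 44), -2770) = Add(Mul(27, Pow(1597, -1), 44), -2770) = Add(Mul(27, Rational(1, 1597), 44), -2770) = Add(Rational(1188, 1597), -2770) = Rational(-4422502, 1597)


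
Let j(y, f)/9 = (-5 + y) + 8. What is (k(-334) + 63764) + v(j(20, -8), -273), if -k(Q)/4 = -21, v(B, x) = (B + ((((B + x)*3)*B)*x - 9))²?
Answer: 125202135333224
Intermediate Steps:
j(y, f) = 27 + 9*y (j(y, f) = 9*((-5 + y) + 8) = 9*(3 + y) = 27 + 9*y)
v(B, x) = (-9 + B + B*x*(3*B + 3*x))² (v(B, x) = (B + (((3*B + 3*x)*B)*x - 9))² = (B + ((B*(3*B + 3*x))*x - 9))² = (B + (B*x*(3*B + 3*x) - 9))² = (B + (-9 + B*x*(3*B + 3*x)))² = (-9 + B + B*x*(3*B + 3*x))²)
k(Q) = 84 (k(Q) = -4*(-21) = 84)
(k(-334) + 63764) + v(j(20, -8), -273) = (84 + 63764) + (-9 + (27 + 9*20) + 3*(27 + 9*20)*(-273)² + 3*(-273)*(27 + 9*20)²)² = 63848 + (-9 + (27 + 180) + 3*(27 + 180)*74529 + 3*(-273)*(27 + 180)²)² = 63848 + (-9 + 207 + 3*207*74529 + 3*(-273)*207²)² = 63848 + (-9 + 207 + 46282509 + 3*(-273)*42849)² = 63848 + (-9 + 207 + 46282509 - 35093331)² = 63848 + 11189376² = 63848 + 125202135269376 = 125202135333224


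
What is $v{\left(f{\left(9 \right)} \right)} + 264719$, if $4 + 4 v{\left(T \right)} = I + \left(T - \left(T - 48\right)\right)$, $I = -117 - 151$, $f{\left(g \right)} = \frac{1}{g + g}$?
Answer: $264663$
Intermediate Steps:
$f{\left(g \right)} = \frac{1}{2 g}$
$I = -268$ ($I = -117 - 151 = -268$)
$v{\left(T \right)} = -56$ ($v{\left(T \right)} = -1 + \frac{-268 + \left(T - \left(T - 48\right)\right)}{4} = -1 + \frac{-268 + \left(T - \left(-48 + T\right)\right)}{4} = -1 + \frac{-268 + 48}{4} = -1 + \frac{1}{4} \left(-220\right) = -1 - 55 = -56$)
$v{\left(f{\left(9 \right)} \right)} + 264719 = -56 + 264719 = 264663$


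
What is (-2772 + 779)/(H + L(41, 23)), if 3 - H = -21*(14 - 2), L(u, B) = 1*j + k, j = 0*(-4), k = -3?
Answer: -1993/252 ≈ -7.9087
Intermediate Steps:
j = 0
L(u, B) = -3 (L(u, B) = 1*0 - 3 = 0 - 3 = -3)
H = 255 (H = 3 - (-21)*(14 - 2) = 3 - (-21)*12 = 3 - 1*(-252) = 3 + 252 = 255)
(-2772 + 779)/(H + L(41, 23)) = (-2772 + 779)/(255 - 3) = -1993/252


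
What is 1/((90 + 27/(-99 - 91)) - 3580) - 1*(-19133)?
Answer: 12687608701/663127 ≈ 19133.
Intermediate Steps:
1/((90 + 27/(-99 - 91)) - 3580) - 1*(-19133) = 1/((90 + 27/(-190)) - 3580) + 19133 = 1/((90 + 27*(-1/190)) - 3580) + 19133 = 1/((90 - 27/190) - 3580) + 19133 = 1/(17073/190 - 3580) + 19133 = 1/(-663127/190) + 19133 = -190/663127 + 19133 = 12687608701/663127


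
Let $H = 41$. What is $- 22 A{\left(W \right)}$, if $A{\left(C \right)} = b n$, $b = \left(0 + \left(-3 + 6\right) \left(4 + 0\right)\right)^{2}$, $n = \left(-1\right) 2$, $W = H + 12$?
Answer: $6336$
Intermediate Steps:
$W = 53$ ($W = 41 + 12 = 53$)
$n = -2$
$b = 144$ ($b = \left(0 + 3 \cdot 4\right)^{2} = \left(0 + 12\right)^{2} = 12^{2} = 144$)
$A{\left(C \right)} = -288$ ($A{\left(C \right)} = 144 \left(-2\right) = -288$)
$- 22 A{\left(W \right)} = \left(-22\right) \left(-288\right) = 6336$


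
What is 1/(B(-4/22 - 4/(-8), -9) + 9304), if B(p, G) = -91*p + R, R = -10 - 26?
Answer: 22/203259 ≈ 0.00010824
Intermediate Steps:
R = -36
B(p, G) = -36 - 91*p (B(p, G) = -91*p - 36 = -36 - 91*p)
1/(B(-4/22 - 4/(-8), -9) + 9304) = 1/((-36 - 91*(-4/22 - 4/(-8))) + 9304) = 1/((-36 - 91*(-4*1/22 - 4*(-⅛))) + 9304) = 1/((-36 - 91*(-2/11 + ½)) + 9304) = 1/((-36 - 91*7/22) + 9304) = 1/((-36 - 637/22) + 9304) = 1/(-1429/22 + 9304) = 1/(203259/22) = 22/203259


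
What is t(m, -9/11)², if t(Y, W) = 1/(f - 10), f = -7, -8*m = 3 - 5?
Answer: 1/289 ≈ 0.0034602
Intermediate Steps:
m = ¼ (m = -(3 - 5)/8 = -⅛*(-2) = ¼ ≈ 0.25000)
t(Y, W) = -1/17 (t(Y, W) = 1/(-7 - 10) = 1/(-17) = -1/17)
t(m, -9/11)² = (-1/17)² = 1/289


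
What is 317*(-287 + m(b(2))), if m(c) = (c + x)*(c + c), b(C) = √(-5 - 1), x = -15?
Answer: -94783 - 9510*I*√6 ≈ -94783.0 - 23295.0*I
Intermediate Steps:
b(C) = I*√6 (b(C) = √(-6) = I*√6)
m(c) = 2*c*(-15 + c) (m(c) = (c - 15)*(c + c) = (-15 + c)*(2*c) = 2*c*(-15 + c))
317*(-287 + m(b(2))) = 317*(-287 + 2*(I*√6)*(-15 + I*√6)) = 317*(-287 + 2*I*√6*(-15 + I*√6)) = -90979 + 634*I*√6*(-15 + I*√6)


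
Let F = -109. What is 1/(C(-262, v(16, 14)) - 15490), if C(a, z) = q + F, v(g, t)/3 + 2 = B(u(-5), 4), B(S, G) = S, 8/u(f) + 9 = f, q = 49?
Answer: -1/15550 ≈ -6.4309e-5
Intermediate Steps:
u(f) = 8/(-9 + f)
v(g, t) = -54/7 (v(g, t) = -6 + 3*(8/(-9 - 5)) = -6 + 3*(8/(-14)) = -6 + 3*(8*(-1/14)) = -6 + 3*(-4/7) = -6 - 12/7 = -54/7)
C(a, z) = -60 (C(a, z) = 49 - 109 = -60)
1/(C(-262, v(16, 14)) - 15490) = 1/(-60 - 15490) = 1/(-15550) = -1/15550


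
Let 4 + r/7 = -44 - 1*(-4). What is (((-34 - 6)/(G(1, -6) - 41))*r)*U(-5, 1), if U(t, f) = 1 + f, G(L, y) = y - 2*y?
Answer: -704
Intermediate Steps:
G(L, y) = -y
r = -308 (r = -28 + 7*(-44 - 1*(-4)) = -28 + 7*(-44 + 4) = -28 + 7*(-40) = -28 - 280 = -308)
(((-34 - 6)/(G(1, -6) - 41))*r)*U(-5, 1) = (((-34 - 6)/(-1*(-6) - 41))*(-308))*(1 + 1) = (-40/(6 - 41)*(-308))*2 = (-40/(-35)*(-308))*2 = (-40*(-1/35)*(-308))*2 = ((8/7)*(-308))*2 = -352*2 = -704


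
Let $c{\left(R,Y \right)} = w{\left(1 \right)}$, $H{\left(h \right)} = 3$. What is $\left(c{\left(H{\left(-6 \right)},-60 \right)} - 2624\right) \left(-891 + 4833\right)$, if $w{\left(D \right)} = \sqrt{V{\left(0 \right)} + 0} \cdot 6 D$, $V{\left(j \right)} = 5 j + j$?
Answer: $-10343808$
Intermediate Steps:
$V{\left(j \right)} = 6 j$
$w{\left(D \right)} = 0$ ($w{\left(D \right)} = \sqrt{6 \cdot 0 + 0} \cdot 6 D = \sqrt{0 + 0} \cdot 6 D = \sqrt{0} \cdot 6 D = 0 \cdot 6 D = 0$)
$c{\left(R,Y \right)} = 0$
$\left(c{\left(H{\left(-6 \right)},-60 \right)} - 2624\right) \left(-891 + 4833\right) = \left(0 - 2624\right) \left(-891 + 4833\right) = \left(-2624\right) 3942 = -10343808$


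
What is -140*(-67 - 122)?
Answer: 26460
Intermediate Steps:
-140*(-67 - 122) = -140*(-189) = 26460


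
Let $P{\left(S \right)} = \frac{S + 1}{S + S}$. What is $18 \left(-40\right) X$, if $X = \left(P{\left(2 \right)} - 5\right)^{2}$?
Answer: $-13005$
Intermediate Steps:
$P{\left(S \right)} = \frac{1 + S}{2 S}$
$X = \frac{289}{16}$ ($X = \left(\frac{1 + 2}{2 \cdot 2} - 5\right)^{2} = \left(\frac{1}{2} \cdot \frac{1}{2} \cdot 3 - 5\right)^{2} = \left(\frac{3}{4} - 5\right)^{2} = \left(- \frac{17}{4}\right)^{2} = \frac{289}{16} \approx 18.063$)
$18 \left(-40\right) X = 18 \left(-40\right) \frac{289}{16} = \left(-720\right) \frac{289}{16} = -13005$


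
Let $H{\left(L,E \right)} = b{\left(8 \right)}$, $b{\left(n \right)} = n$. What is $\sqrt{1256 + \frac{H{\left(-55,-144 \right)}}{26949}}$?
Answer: $\frac{4 \sqrt{57010528653}}{26949} \approx 35.44$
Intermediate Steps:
$H{\left(L,E \right)} = 8$
$\sqrt{1256 + \frac{H{\left(-55,-144 \right)}}{26949}} = \sqrt{1256 + \frac{8}{26949}} = \sqrt{\frac{33847952}{26949}} = \frac{4 \sqrt{57010528653}}{26949}$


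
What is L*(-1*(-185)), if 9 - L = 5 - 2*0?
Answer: 740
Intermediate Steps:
L = 4 (L = 9 - (5 - 2*0) = 9 - (5 + 0) = 9 - 1*5 = 9 - 5 = 4)
L*(-1*(-185)) = 4*(-1*(-185)) = 4*185 = 740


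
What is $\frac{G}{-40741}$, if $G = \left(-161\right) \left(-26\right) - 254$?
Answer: $- \frac{3932}{40741} \approx -0.096512$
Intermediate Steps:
$G = 3932$ ($G = 4186 - 254 = 3932$)
$\frac{G}{-40741} = \frac{3932}{-40741} = 3932 \left(- \frac{1}{40741}\right) = - \frac{3932}{40741}$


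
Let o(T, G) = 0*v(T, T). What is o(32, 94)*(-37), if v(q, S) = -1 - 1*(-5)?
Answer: 0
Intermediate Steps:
v(q, S) = 4 (v(q, S) = -1 + 5 = 4)
o(T, G) = 0 (o(T, G) = 0*4 = 0)
o(32, 94)*(-37) = 0*(-37) = 0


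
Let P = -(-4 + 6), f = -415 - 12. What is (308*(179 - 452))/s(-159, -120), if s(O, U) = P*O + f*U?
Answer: -1078/661 ≈ -1.6309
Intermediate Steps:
f = -427
P = -2 (P = -1*2 = -2)
s(O, U) = -427*U - 2*O (s(O, U) = -2*O - 427*U = -427*U - 2*O)
(308*(179 - 452))/s(-159, -120) = (308*(179 - 452))/(-427*(-120) - 2*(-159)) = (308*(-273))/(51240 + 318) = -84084/51558 = -84084*1/51558 = -1078/661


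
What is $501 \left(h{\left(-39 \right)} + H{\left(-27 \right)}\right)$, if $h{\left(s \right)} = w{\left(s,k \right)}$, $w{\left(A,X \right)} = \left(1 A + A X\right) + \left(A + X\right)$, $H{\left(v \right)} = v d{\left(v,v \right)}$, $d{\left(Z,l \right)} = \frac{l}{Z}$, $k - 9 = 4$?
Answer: $-300099$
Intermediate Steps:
$k = 13$ ($k = 9 + 4 = 13$)
$H{\left(v \right)} = v$ ($H{\left(v \right)} = v \frac{v}{v} = v 1 = v$)
$w{\left(A,X \right)} = X + 2 A + A X$ ($w{\left(A,X \right)} = \left(A + A X\right) + \left(A + X\right) = X + 2 A + A X$)
$h{\left(s \right)} = 13 + 15 s$ ($h{\left(s \right)} = 13 + 2 s + s 13 = 13 + 2 s + 13 s = 13 + 15 s$)
$501 \left(h{\left(-39 \right)} + H{\left(-27 \right)}\right) = 501 \left(\left(13 + 15 \left(-39\right)\right) - 27\right) = 501 \left(\left(13 - 585\right) - 27\right) = 501 \left(-572 - 27\right) = 501 \left(-599\right) = -300099$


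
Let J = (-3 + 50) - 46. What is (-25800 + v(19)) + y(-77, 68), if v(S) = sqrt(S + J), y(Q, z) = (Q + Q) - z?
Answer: -26022 + 2*sqrt(5) ≈ -26018.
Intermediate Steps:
J = 1 (J = 47 - 46 = 1)
y(Q, z) = -z + 2*Q (y(Q, z) = 2*Q - z = -z + 2*Q)
v(S) = sqrt(1 + S) (v(S) = sqrt(S + 1) = sqrt(1 + S))
(-25800 + v(19)) + y(-77, 68) = (-25800 + sqrt(1 + 19)) + (-1*68 + 2*(-77)) = (-25800 + sqrt(20)) + (-68 - 154) = (-25800 + 2*sqrt(5)) - 222 = -26022 + 2*sqrt(5)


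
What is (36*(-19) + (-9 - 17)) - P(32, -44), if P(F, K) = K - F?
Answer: -634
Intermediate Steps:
(36*(-19) + (-9 - 17)) - P(32, -44) = (36*(-19) + (-9 - 17)) - (-44 - 1*32) = (-684 - 26) - (-44 - 32) = -710 - 1*(-76) = -710 + 76 = -634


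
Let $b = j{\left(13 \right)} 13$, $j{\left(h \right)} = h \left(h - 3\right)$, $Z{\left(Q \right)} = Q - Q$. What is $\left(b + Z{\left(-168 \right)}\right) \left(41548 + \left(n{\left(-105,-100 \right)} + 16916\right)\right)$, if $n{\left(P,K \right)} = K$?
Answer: $98635160$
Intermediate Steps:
$Z{\left(Q \right)} = 0$
$j{\left(h \right)} = h \left(-3 + h\right)$
$b = 1690$ ($b = 13 \left(-3 + 13\right) 13 = 13 \cdot 10 \cdot 13 = 130 \cdot 13 = 1690$)
$\left(b + Z{\left(-168 \right)}\right) \left(41548 + \left(n{\left(-105,-100 \right)} + 16916\right)\right) = \left(1690 + 0\right) \left(41548 + \left(-100 + 16916\right)\right) = 1690 \left(41548 + 16816\right) = 1690 \cdot 58364 = 98635160$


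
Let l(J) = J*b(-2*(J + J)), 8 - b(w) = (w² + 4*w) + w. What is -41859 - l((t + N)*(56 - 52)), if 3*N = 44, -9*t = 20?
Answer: 1371714037/729 ≈ 1.8816e+6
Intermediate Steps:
t = -20/9 (t = -⅑*20 = -20/9 ≈ -2.2222)
N = 44/3 (N = (⅓)*44 = 44/3 ≈ 14.667)
b(w) = 8 - w² - 5*w (b(w) = 8 - ((w² + 4*w) + w) = 8 - (w² + 5*w) = 8 + (-w² - 5*w) = 8 - w² - 5*w)
l(J) = J*(8 - 16*J² + 20*J) (l(J) = J*(8 - (-2*(J + J))² - (-10)*(J + J)) = J*(8 - (-4*J)² - (-10)*2*J) = J*(8 - (-4*J)² - (-20)*J) = J*(8 - 16*J² + 20*J))
-41859 - l((t + N)*(56 - 52)) = -41859 - 4*(-20/9 + 44/3)*(56 - 52)*(2 - 4*(56 - 52)²*(-20/9 + 44/3)² + 5*((-20/9 + 44/3)*(56 - 52))) = -41859 - 4*(112/9)*4*(2 - 4*((112/9)*4)² + 5*((112/9)*4)) = -41859 - 4*448*(2 - 4*(448/9)² + 5*(448/9))/9 = -41859 - 4*448*(2 - 4*200704/81 + 2240/9)/9 = -41859 - 4*448*(2 - 802816/81 + 2240/9)/9 = -41859 - 4*448*(-782494)/(9*81) = -41859 - 1*(-1402229248/729) = -41859 + 1402229248/729 = 1371714037/729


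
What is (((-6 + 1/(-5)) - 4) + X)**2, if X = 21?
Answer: 2916/25 ≈ 116.64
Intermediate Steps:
(((-6 + 1/(-5)) - 4) + X)**2 = (((-6 + 1/(-5)) - 4) + 21)**2 = (((-6 - 1/5) - 4) + 21)**2 = ((-31/5 - 4) + 21)**2 = (-51/5 + 21)**2 = (54/5)**2 = 2916/25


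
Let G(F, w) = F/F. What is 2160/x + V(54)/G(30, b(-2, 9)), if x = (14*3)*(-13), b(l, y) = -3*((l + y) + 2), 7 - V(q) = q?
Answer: -4637/91 ≈ -50.956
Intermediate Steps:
V(q) = 7 - q
b(l, y) = -6 - 3*l - 3*y (b(l, y) = -3*(2 + l + y) = -6 - 3*l - 3*y)
G(F, w) = 1
x = -546 (x = 42*(-13) = -546)
2160/x + V(54)/G(30, b(-2, 9)) = 2160/(-546) + (7 - 1*54)/1 = 2160*(-1/546) + (7 - 54)*1 = -360/91 - 47*1 = -360/91 - 47 = -4637/91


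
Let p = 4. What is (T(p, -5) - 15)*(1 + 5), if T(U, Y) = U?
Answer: -66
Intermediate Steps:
(T(p, -5) - 15)*(1 + 5) = (4 - 15)*(1 + 5) = -11*6 = -66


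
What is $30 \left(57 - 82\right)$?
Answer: $-750$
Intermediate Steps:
$30 \left(57 - 82\right) = 30 \left(-25\right) = -750$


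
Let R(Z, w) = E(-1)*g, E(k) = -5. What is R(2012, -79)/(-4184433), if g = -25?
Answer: -125/4184433 ≈ -2.9873e-5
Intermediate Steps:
R(Z, w) = 125 (R(Z, w) = -5*(-25) = 125)
R(2012, -79)/(-4184433) = 125/(-4184433) = 125*(-1/4184433) = -125/4184433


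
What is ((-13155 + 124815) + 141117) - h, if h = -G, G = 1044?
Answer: 253821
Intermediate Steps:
h = -1044 (h = -1*1044 = -1044)
((-13155 + 124815) + 141117) - h = ((-13155 + 124815) + 141117) - 1*(-1044) = (111660 + 141117) + 1044 = 252777 + 1044 = 253821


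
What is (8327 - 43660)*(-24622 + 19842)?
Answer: 168891740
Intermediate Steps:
(8327 - 43660)*(-24622 + 19842) = -35333*(-4780) = 168891740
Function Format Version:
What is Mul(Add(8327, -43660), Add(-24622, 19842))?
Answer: 168891740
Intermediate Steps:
Mul(Add(8327, -43660), Add(-24622, 19842)) = Mul(-35333, -4780) = 168891740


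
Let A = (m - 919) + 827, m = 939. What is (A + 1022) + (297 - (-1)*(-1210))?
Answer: 956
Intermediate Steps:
A = 847 (A = (939 - 919) + 827 = 20 + 827 = 847)
(A + 1022) + (297 - (-1)*(-1210)) = (847 + 1022) + (297 - (-1)*(-1210)) = 1869 + (297 - 1*1210) = 1869 + (297 - 1210) = 1869 - 913 = 956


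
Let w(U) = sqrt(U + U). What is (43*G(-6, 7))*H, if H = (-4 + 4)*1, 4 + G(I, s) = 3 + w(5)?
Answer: 0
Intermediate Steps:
w(U) = sqrt(2)*sqrt(U) (w(U) = sqrt(2*U) = sqrt(2)*sqrt(U))
G(I, s) = -1 + sqrt(10) (G(I, s) = -4 + (3 + sqrt(2)*sqrt(5)) = -4 + (3 + sqrt(10)) = -1 + sqrt(10))
H = 0 (H = 0*1 = 0)
(43*G(-6, 7))*H = (43*(-1 + sqrt(10)))*0 = (-43 + 43*sqrt(10))*0 = 0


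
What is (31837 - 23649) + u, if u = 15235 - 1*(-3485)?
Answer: 26908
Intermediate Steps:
u = 18720 (u = 15235 + 3485 = 18720)
(31837 - 23649) + u = (31837 - 23649) + 18720 = 8188 + 18720 = 26908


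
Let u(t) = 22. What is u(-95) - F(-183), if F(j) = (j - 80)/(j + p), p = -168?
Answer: 7459/351 ≈ 21.251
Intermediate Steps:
F(j) = (-80 + j)/(-168 + j) (F(j) = (j - 80)/(j - 168) = (-80 + j)/(-168 + j))
u(-95) - F(-183) = 22 - (-80 - 183)/(-168 - 183) = 22 - (-263)/(-351) = 22 - (-1)*(-263)/351 = 22 - 1*263/351 = 22 - 263/351 = 7459/351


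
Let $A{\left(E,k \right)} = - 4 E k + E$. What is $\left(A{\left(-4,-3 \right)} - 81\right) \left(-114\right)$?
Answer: $15162$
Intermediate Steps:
$A{\left(E,k \right)} = E - 4 E k$ ($A{\left(E,k \right)} = - 4 E k + E = E - 4 E k$)
$\left(A{\left(-4,-3 \right)} - 81\right) \left(-114\right) = \left(- 4 \left(1 - -12\right) - 81\right) \left(-114\right) = \left(- 4 \left(1 + 12\right) - 81\right) \left(-114\right) = \left(\left(-4\right) 13 - 81\right) \left(-114\right) = \left(-52 - 81\right) \left(-114\right) = \left(-133\right) \left(-114\right) = 15162$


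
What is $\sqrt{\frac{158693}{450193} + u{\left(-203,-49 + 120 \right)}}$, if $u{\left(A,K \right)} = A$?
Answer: $\frac{i \sqrt{41071326183798}}{450193} \approx 14.235 i$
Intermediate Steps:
$\sqrt{\frac{158693}{450193} + u{\left(-203,-49 + 120 \right)}} = \sqrt{\frac{158693}{450193} - 203} = \sqrt{- \frac{91230486}{450193}} = \frac{i \sqrt{41071326183798}}{450193}$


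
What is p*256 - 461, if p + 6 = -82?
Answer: -22989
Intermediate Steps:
p = -88 (p = -6 - 82 = -88)
p*256 - 461 = -88*256 - 461 = -22528 - 461 = -22989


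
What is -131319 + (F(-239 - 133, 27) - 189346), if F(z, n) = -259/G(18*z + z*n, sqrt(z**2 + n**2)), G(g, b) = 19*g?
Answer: -101990709641/318060 ≈ -3.2067e+5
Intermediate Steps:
F(z, n) = -259/(342*z + 19*n*z) (F(z, n) = -259*1/(19*(18*z + z*n)) = -259*1/(19*(18*z + n*z)) = -259/(342*z + 19*n*z))
-131319 + (F(-239 - 133, 27) - 189346) = -131319 + (-259/(19*(-239 - 133)*(18 + 27)) - 189346) = -131319 + (-259/19/(-372*45) - 189346) = -131319 + (-259/19*(-1/372)*1/45 - 189346) = -131319 + (259/318060 - 189346) = -131319 - 60223388501/318060 = -101990709641/318060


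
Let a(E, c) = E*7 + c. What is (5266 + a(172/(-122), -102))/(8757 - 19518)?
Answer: -314402/656421 ≈ -0.47896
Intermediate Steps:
a(E, c) = c + 7*E (a(E, c) = 7*E + c = c + 7*E)
(5266 + a(172/(-122), -102))/(8757 - 19518) = (5266 + (-102 + 7*(172/(-122))))/(8757 - 19518) = (5266 + (-102 + 7*(172*(-1/122))))/(-10761) = (5266 + (-102 + 7*(-86/61)))*(-1/10761) = (5266 + (-102 - 602/61))*(-1/10761) = (5266 - 6824/61)*(-1/10761) = (314402/61)*(-1/10761) = -314402/656421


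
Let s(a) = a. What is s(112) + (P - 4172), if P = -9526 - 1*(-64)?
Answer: -13522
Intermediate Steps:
P = -9462 (P = -9526 + 64 = -9462)
s(112) + (P - 4172) = 112 + (-9462 - 4172) = 112 - 13634 = -13522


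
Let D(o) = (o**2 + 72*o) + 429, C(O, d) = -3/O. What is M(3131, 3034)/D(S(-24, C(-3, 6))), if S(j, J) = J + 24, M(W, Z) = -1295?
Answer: -1295/2854 ≈ -0.45375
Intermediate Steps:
S(j, J) = 24 + J
D(o) = 429 + o**2 + 72*o
M(3131, 3034)/D(S(-24, C(-3, 6))) = -1295/(429 + (24 - 3/(-3))**2 + 72*(24 - 3/(-3))) = -1295/(429 + (24 - 3*(-1/3))**2 + 72*(24 - 3*(-1/3))) = -1295/(429 + (24 + 1)**2 + 72*(24 + 1)) = -1295/(429 + 25**2 + 72*25) = -1295/(429 + 625 + 1800) = -1295/2854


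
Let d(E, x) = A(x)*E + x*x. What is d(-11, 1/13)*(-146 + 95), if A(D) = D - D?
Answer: -51/169 ≈ -0.30177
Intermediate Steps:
A(D) = 0
d(E, x) = x**2 (d(E, x) = 0*E + x*x = 0 + x**2 = x**2)
d(-11, 1/13)*(-146 + 95) = (1/13)**2*(-146 + 95) = (1/13)**2*(-51) = (1/169)*(-51) = -51/169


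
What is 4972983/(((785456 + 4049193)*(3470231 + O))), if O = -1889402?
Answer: 1657661/2547584448007 ≈ 6.5068e-7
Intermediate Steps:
4972983/(((785456 + 4049193)*(3470231 + O))) = 4972983/(((785456 + 4049193)*(3470231 - 1889402))) = 4972983/((4834649*1580829)) = 4972983/7642753344021 = 4972983*(1/7642753344021) = 1657661/2547584448007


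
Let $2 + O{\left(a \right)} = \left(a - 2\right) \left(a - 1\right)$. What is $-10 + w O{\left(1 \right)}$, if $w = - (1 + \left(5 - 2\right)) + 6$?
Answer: $-14$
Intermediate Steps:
$O{\left(a \right)} = -2 + \left(-1 + a\right) \left(-2 + a\right)$ ($O{\left(a \right)} = -2 + \left(a - 2\right) \left(a - 1\right) = -2 + \left(-2 + a\right) \left(-1 + a\right) = -2 + \left(-1 + a\right) \left(-2 + a\right)$)
$w = 2$ ($w = - (1 + \left(5 - 2\right)) + 6 = - (1 + 3) + 6 = \left(-1\right) 4 + 6 = -4 + 6 = 2$)
$-10 + w O{\left(1 \right)} = -10 + 2 \cdot 1 \left(-3 + 1\right) = -10 + 2 \cdot 1 \left(-2\right) = -10 + 2 \left(-2\right) = -10 - 4 = -14$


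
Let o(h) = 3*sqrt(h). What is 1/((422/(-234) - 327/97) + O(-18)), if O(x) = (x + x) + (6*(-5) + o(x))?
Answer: -4583634120/336670892681 - 1159198209*I*sqrt(2)/673341785362 ≈ -0.013615 - 0.0024347*I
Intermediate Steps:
O(x) = -30 + 2*x + 3*sqrt(x) (O(x) = (x + x) + (6*(-5) + 3*sqrt(x)) = 2*x + (-30 + 3*sqrt(x)) = -30 + 2*x + 3*sqrt(x))
1/((422/(-234) - 327/97) + O(-18)) = 1/((422/(-234) - 327/97) + (-30 + 2*(-18) + 3*sqrt(-18))) = 1/((422*(-1/234) - 327*1/97) + (-30 - 36 + 3*(3*I*sqrt(2)))) = 1/((-211/117 - 327/97) + (-30 - 36 + 9*I*sqrt(2))) = 1/(-58726/11349 + (-66 + 9*I*sqrt(2))) = 1/(-807760/11349 + 9*I*sqrt(2))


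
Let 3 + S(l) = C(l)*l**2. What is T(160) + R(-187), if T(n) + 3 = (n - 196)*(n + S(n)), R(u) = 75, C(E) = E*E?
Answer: -23592965580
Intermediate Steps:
C(E) = E**2
S(l) = -3 + l**4 (S(l) = -3 + l**2*l**2 = -3 + l**4)
T(n) = -3 + (-196 + n)*(-3 + n + n**4) (T(n) = -3 + (n - 196)*(n + (-3 + n**4)) = -3 + (-196 + n)*(-3 + n + n**4))
T(160) + R(-187) = (585 + 160**2 + 160**5 - 199*160 - 196*160**4) + 75 = (585 + 25600 + 104857600000 - 31840 - 196*655360000) + 75 = (585 + 25600 + 104857600000 - 31840 - 128450560000) + 75 = -23592965655 + 75 = -23592965580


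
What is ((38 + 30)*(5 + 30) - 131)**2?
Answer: 5058001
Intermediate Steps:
((38 + 30)*(5 + 30) - 131)**2 = (68*35 - 131)**2 = (2380 - 131)**2 = 2249**2 = 5058001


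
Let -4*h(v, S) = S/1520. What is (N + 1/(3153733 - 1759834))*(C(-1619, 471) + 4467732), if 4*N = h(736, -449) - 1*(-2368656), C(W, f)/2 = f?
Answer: 14950795965771142798489/5649937280 ≈ 2.6462e+12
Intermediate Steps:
h(v, S) = -S/6080 (h(v, S) = -S/(4*1520) = -S/6080)
C(W, f) = 2*f
N = 14401428929/24320 (N = (-1/6080*(-449) - 1*(-2368656))/4 = (449/6080 + 2368656)/4 = (1/4)*(14401428929/6080) = 14401428929/24320 ≈ 5.9216e+5)
(N + 1/(3153733 - 1759834))*(C(-1619, 471) + 4467732) = (14401428929/24320 + 1/(3153733 - 1759834))*(2*471 + 4467732) = (14401428929/24320 + 1/1393899)*(942 + 4467732) = (14401428929/24320 + 1/1393899)*4468674 = (20074137382728491/33899623680)*4468674 = 14950795965771142798489/5649937280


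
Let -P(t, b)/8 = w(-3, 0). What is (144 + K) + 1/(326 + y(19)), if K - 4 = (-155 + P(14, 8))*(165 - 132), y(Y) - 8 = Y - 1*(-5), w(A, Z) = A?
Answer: -1494649/358 ≈ -4175.0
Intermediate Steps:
P(t, b) = 24 (P(t, b) = -8*(-3) = 24)
y(Y) = 13 + Y (y(Y) = 8 + (Y - 1*(-5)) = 8 + (Y + 5) = 8 + (5 + Y) = 13 + Y)
K = -4319 (K = 4 + (-155 + 24)*(165 - 132) = 4 - 131*33 = 4 - 4323 = -4319)
(144 + K) + 1/(326 + y(19)) = (144 - 4319) + 1/(326 + (13 + 19)) = -4175 + 1/(326 + 32) = -4175 + 1/358 = -1494649/358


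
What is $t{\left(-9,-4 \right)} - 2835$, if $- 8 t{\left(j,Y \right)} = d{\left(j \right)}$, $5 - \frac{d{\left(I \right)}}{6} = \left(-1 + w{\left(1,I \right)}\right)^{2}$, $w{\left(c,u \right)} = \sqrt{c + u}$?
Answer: $-2844 - 3 i \sqrt{2} \approx -2844.0 - 4.2426 i$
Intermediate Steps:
$d{\left(I \right)} = 30 - 6 \left(-1 + \sqrt{1 + I}\right)^{2}$
$t{\left(j,Y \right)} = - \frac{15}{4} + \frac{3 \left(-1 + \sqrt{1 + j}\right)^{2}}{4}$ ($t{\left(j,Y \right)} = - \frac{30 - 6 \left(-1 + \sqrt{1 + j}\right)^{2}}{8} = - \frac{15}{4} + \frac{3 \left(-1 + \sqrt{1 + j}\right)^{2}}{4}$)
$t{\left(-9,-4 \right)} - 2835 = \left(- \frac{15}{4} + \frac{3 \left(-1 + \sqrt{1 - 9}\right)^{2}}{4}\right) - 2835 = \left(- \frac{15}{4} + \frac{3 \left(-1 + \sqrt{-8}\right)^{2}}{4}\right) - 2835 = \left(- \frac{15}{4} + \frac{3 \left(-1 + 2 i \sqrt{2}\right)^{2}}{4}\right) - 2835 = - \frac{11355}{4} + \frac{3 \left(-1 + 2 i \sqrt{2}\right)^{2}}{4}$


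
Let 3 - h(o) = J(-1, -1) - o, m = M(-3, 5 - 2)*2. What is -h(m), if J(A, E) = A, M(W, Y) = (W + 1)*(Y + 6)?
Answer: 32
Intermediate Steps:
M(W, Y) = (1 + W)*(6 + Y)
m = -36 (m = (6 + (5 - 2) + 6*(-3) - 3*(5 - 2))*2 = (6 + 3 - 18 - 3*3)*2 = (6 + 3 - 18 - 9)*2 = -18*2 = -36)
h(o) = 4 + o (h(o) = 3 - (-1 - o) = 3 + (1 + o) = 4 + o)
-h(m) = -(4 - 36) = -1*(-32) = 32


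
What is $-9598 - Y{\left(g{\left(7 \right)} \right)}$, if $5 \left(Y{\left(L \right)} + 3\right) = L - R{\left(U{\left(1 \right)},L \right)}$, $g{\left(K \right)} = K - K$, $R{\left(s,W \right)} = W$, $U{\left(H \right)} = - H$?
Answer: $-9595$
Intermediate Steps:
$g{\left(K \right)} = 0$
$Y{\left(L \right)} = -3$ ($Y{\left(L \right)} = -3 + \frac{L - L}{5} = -3 + \frac{1}{5} \cdot 0 = -3 + 0 = -3$)
$-9598 - Y{\left(g{\left(7 \right)} \right)} = -9598 - -3 = -9598 + 3 = -9595$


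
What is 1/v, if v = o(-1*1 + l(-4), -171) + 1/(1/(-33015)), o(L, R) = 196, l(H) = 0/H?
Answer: -1/32819 ≈ -3.0470e-5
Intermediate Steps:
l(H) = 0
v = -32819 (v = 196 + 1/(1/(-33015)) = 196 + 1/(-1/33015) = 196 - 33015 = -32819)
1/v = 1/(-32819) = -1/32819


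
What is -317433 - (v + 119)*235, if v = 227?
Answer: -398743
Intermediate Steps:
-317433 - (v + 119)*235 = -317433 - (227 + 119)*235 = -317433 - 346*235 = -317433 - 1*81310 = -317433 - 81310 = -398743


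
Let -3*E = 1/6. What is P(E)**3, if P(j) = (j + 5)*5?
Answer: 88121125/5832 ≈ 15110.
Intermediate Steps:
E = -1/18 (E = -1/3/6 = -1/3*1/6 = -1/18 ≈ -0.055556)
P(j) = 25 + 5*j (P(j) = (5 + j)*5 = 25 + 5*j)
P(E)**3 = (25 + 5*(-1/18))**3 = (25 - 5/18)**3 = (445/18)**3 = 88121125/5832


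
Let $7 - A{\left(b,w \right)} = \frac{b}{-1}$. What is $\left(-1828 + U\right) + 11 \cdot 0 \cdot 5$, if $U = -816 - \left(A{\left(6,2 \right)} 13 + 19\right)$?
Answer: $-2832$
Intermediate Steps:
$A{\left(b,w \right)} = 7 + b$ ($A{\left(b,w \right)} = 7 - \frac{b}{-1} = 7 - b \left(-1\right) = 7 - - b = 7 + b$)
$U = -1004$ ($U = -816 - \left(\left(7 + 6\right) 13 + 19\right) = -816 - \left(13 \cdot 13 + 19\right) = -816 - \left(169 + 19\right) = -816 - 188 = -1004$)
$\left(-1828 + U\right) + 11 \cdot 0 \cdot 5 = \left(-1828 - 1004\right) + 11 \cdot 0 \cdot 5 = -2832 + 0 \cdot 5 = -2832 + 0 = -2832$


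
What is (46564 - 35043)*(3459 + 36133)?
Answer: 456139432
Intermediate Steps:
(46564 - 35043)*(3459 + 36133) = 11521*39592 = 456139432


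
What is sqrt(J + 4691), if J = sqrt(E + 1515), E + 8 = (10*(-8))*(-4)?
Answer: sqrt(4691 + 3*sqrt(203)) ≈ 68.802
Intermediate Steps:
E = 312 (E = -8 + (10*(-8))*(-4) = -8 - 80*(-4) = -8 + 320 = 312)
J = 3*sqrt(203) (J = sqrt(312 + 1515) = sqrt(1827) = 3*sqrt(203) ≈ 42.743)
sqrt(J + 4691) = sqrt(3*sqrt(203) + 4691) = sqrt(4691 + 3*sqrt(203))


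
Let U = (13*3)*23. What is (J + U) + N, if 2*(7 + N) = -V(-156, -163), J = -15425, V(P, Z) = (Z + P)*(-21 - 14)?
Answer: -40235/2 ≈ -20118.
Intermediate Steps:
V(P, Z) = -35*P - 35*Z (V(P, Z) = (P + Z)*(-35) = -35*P - 35*Z)
N = -11179/2 (N = -7 + (-(-35*(-156) - 35*(-163)))/2 = -7 + (-(5460 + 5705))/2 = -7 + (-1*11165)/2 = -7 + (½)*(-11165) = -7 - 11165/2 = -11179/2 ≈ -5589.5)
U = 897 (U = 39*23 = 897)
(J + U) + N = (-15425 + 897) - 11179/2 = -14528 - 11179/2 = -40235/2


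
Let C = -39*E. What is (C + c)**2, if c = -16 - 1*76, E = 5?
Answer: 82369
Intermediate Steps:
c = -92 (c = -16 - 76 = -92)
C = -195 (C = -39*5 = -195)
(C + c)**2 = (-195 - 92)**2 = (-287)**2 = 82369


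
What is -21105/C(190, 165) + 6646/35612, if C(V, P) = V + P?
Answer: -74923193/1264226 ≈ -59.264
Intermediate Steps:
C(V, P) = P + V
-21105/C(190, 165) + 6646/35612 = -21105/(165 + 190) + 6646/35612 = -21105/355 + 6646*(1/35612) = -21105*1/355 + 3323/17806 = -4221/71 + 3323/17806 = -74923193/1264226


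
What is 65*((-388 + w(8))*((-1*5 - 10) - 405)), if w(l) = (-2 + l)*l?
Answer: 9282000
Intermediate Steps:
w(l) = l*(-2 + l)
65*((-388 + w(8))*((-1*5 - 10) - 405)) = 65*((-388 + 8*(-2 + 8))*((-1*5 - 10) - 405)) = 65*((-388 + 8*6)*((-5 - 10) - 405)) = 65*((-388 + 48)*(-15 - 405)) = 65*(-340*(-420)) = 65*142800 = 9282000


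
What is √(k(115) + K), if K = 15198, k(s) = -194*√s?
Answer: √(15198 - 194*√115) ≈ 114.53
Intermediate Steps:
√(k(115) + K) = √(-194*√115 + 15198) = √(15198 - 194*√115)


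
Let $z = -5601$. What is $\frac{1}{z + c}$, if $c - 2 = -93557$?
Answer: $- \frac{1}{99156} \approx -1.0085 \cdot 10^{-5}$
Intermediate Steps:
$c = -93555$ ($c = 2 - 93557 = -93555$)
$\frac{1}{z + c} = \frac{1}{-5601 - 93555} = \frac{1}{-99156} = - \frac{1}{99156}$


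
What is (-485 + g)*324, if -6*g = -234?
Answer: -144504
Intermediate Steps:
g = 39 (g = -⅙*(-234) = 39)
(-485 + g)*324 = (-485 + 39)*324 = -446*324 = -144504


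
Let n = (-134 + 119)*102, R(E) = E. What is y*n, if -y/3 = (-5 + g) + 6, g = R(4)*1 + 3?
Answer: 36720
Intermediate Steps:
g = 7 (g = 4*1 + 3 = 4 + 3 = 7)
y = -24 (y = -3*((-5 + 7) + 6) = -3*(2 + 6) = -3*8 = -24)
n = -1530 (n = -15*102 = -1530)
y*n = -24*(-1530) = 36720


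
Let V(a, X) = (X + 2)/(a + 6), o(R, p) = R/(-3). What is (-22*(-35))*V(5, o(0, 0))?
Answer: 140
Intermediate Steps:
o(R, p) = -R/3 (o(R, p) = R*(-⅓) = -R/3)
V(a, X) = (2 + X)/(6 + a)
(-22*(-35))*V(5, o(0, 0)) = (-22*(-35))*((2 - ⅓*0)/(6 + 5)) = 770*((2 + 0)/11) = 770*((1/11)*2) = 770*(2/11) = 140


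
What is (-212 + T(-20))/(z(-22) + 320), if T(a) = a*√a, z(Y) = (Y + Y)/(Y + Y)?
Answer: -212/321 - 40*I*√5/321 ≈ -0.66044 - 0.27864*I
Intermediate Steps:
z(Y) = 1 (z(Y) = (2*Y)/((2*Y)) = (2*Y)*(1/(2*Y)) = 1)
T(a) = a^(3/2)
(-212 + T(-20))/(z(-22) + 320) = (-212 + (-20)^(3/2))/(1 + 320) = (-212 - 40*I*√5)/321 = (-212 - 40*I*√5)*(1/321) = -212/321 - 40*I*√5/321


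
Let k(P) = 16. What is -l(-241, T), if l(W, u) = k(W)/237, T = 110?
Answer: -16/237 ≈ -0.067511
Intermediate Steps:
l(W, u) = 16/237
-l(-241, T) = -1*16/237 = -16/237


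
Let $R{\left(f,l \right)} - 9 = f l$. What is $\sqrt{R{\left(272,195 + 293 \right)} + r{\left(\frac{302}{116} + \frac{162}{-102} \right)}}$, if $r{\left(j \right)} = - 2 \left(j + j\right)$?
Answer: $\frac{\sqrt{32262552519}}{493} \approx 364.34$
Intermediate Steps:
$R{\left(f,l \right)} = 9 + f l$
$r{\left(j \right)} = - 4 j$ ($r{\left(j \right)} = - 2 \cdot 2 j = - 4 j$)
$\sqrt{R{\left(272,195 + 293 \right)} + r{\left(\frac{302}{116} + \frac{162}{-102} \right)}} = \sqrt{\left(9 + 272 \left(195 + 293\right)\right) - 4 \left(\frac{302}{116} + \frac{162}{-102}\right)} = \sqrt{\left(9 + 272 \cdot 488\right) - 4 \left(302 \cdot \frac{1}{116} + 162 \left(- \frac{1}{102}\right)\right)} = \sqrt{\left(9 + 132736\right) - 4 \left(\frac{151}{58} - \frac{27}{17}\right)} = \sqrt{132745 - \frac{2002}{493}} = \sqrt{\frac{65441283}{493}} = \frac{\sqrt{32262552519}}{493}$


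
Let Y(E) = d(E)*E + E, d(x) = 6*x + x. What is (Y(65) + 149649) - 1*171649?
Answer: 7640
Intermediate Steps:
d(x) = 7*x
Y(E) = E + 7*E**2 (Y(E) = (7*E)*E + E = 7*E**2 + E = E + 7*E**2)
(Y(65) + 149649) - 1*171649 = (65*(1 + 7*65) + 149649) - 1*171649 = (65*(1 + 455) + 149649) - 171649 = (65*456 + 149649) - 171649 = (29640 + 149649) - 171649 = 179289 - 171649 = 7640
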